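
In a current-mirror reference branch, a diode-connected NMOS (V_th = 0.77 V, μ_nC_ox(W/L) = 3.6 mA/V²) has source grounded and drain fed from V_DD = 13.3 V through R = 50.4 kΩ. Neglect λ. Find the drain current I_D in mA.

I_D = 0.241 mA

With gate tied to drain, V_GS = V_DS ≥ V_GS − V_th, so the device is in saturation.
KCL at the drain: ½ k_n (V_GS − V_th)² = (V_DD − V_GS)/R.
Let x = V_GS − 0.77. Then 90.7 x² + x − 12.53 = 0, giving x = 0.366 V (positive root), so V_GS = 1.14 V.
I_D = (V_DD − V_GS)/R = (13.3 − 1.14) / 50.4 = 0.241 mA.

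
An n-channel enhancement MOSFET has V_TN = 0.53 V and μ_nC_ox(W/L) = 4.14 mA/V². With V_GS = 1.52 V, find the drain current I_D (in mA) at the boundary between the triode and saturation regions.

At the boundary V_DS = V_ov = V_GS − V_TN = 1.52 − 0.53 = 0.99 V.
I_D = ½ k_n V_ov² = 0.5 × 4.14 × 0.99² = 2.03 mA.

I_D = 2.03 mA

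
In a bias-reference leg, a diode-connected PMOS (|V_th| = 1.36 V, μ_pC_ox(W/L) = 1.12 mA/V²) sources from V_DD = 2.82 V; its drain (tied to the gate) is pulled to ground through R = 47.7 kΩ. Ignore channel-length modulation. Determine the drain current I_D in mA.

With gate tied to drain, V_SG = V_SD ≥ V_SG − |V_th|, so the device is in saturation.
KCL at the drain: ½ k_p (V_SG − |V_th|)² = (V_DD − V_SG)/R.
Let x = V_SG − 1.36. Then 26.7 x² + x − 1.46 = 0, giving x = 0.216 V (positive root), so V_SG = 1.58 V.
I_D = (V_DD − V_SG)/R = (2.82 − 1.58) / 47.7 = 0.0261 mA.

I_D = 0.0261 mA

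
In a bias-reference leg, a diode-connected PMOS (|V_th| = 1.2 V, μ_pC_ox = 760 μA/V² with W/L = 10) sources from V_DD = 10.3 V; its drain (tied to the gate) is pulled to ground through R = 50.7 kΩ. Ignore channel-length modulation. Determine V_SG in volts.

With gate tied to drain, V_SG = V_SD ≥ V_SG − |V_th|, so the device is in saturation.
k_p = μ_pC_ox · (W/L) = 7.6 mA/V².
KCL at the drain: ½ k_p (V_SG − |V_th|)² = (V_DD − V_SG)/R.
Let x = V_SG − 1.2. Then 193 x² + x − 9.1 = 0, giving x = 0.215 V (positive root), so V_SG = 1.41 V.
I_D = (V_DD − V_SG)/R = (10.3 − 1.41) / 50.7 = 0.175 mA.

V_SG = 1.41 V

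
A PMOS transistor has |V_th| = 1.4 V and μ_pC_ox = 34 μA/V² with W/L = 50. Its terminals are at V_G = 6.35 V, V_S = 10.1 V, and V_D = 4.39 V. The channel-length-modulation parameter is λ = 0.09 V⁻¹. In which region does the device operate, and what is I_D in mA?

V_SG = V_S − V_G = 10.1 − 6.35 = 3.75 V; V_SD = V_S − V_D = 10.1 − 4.39 = 5.71 V.
k_p = μ_pC_ox · (W/L) = 1.7 mA/V².
V_ov = V_SG − |V_th| = 3.75 − 1.4 = 2.35 V.
Since V_SD = 5.71 V ≥ V_ov = 2.35 V, the device is in saturation.
I_D = ½ k_p V_ov² (1 + λ V_SD) = 0.5 × 1.7 × 2.35² × (1 + 0.09 × 5.71) = 7.11 mA.

Saturation; I_D = 7.11 mA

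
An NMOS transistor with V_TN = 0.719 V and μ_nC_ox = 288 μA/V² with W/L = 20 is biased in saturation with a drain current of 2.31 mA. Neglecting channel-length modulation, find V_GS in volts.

k_n = μ_nC_ox · (W/L) = 5.76 mA/V².
In saturation I_D = ½ k_n (V_GS − V_TN)², so V_GS − V_TN = √(2 I_D / k_n) = √(2 × 2.31 / 5.76) = 0.896 V.
V_GS = 0.719 + 0.896 = 1.61 V.

V_GS = 1.61 V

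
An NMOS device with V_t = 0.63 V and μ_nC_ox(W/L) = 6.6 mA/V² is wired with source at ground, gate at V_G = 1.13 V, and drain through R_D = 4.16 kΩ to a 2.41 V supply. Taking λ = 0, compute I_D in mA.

V_GS = V_G = 1.13 V, so V_ov = 1.13 − 0.63 = 0.5 V.
Assume saturation: I_D = ½ k_n V_ov² = 0.5 × 6.6 × 0.5² = 0.825 mA, giving V_DS = V_DD − I_D R_D = 2.41 − 0.825 × 4.16 = -1.02 V.
But -1.02 V < V_ov = 0.5 V, so the device is actually in triode.
In triode I_D = k_n[V_ov V_DS − ½ V_DS²] and I_D = (V_DD − V_DS)/R_D. Equating: 13.7 V_DS² − 14.73 V_DS + 2.41 = 0, giving V_DS = 0.201 V (the root below V_ov).
I_D = (2.41 − 0.201) / 4.16 = 0.531 mA.

I_D = 0.531 mA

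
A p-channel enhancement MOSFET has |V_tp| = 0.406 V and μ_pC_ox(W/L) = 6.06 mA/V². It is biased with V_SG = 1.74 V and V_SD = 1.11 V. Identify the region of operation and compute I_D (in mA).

V_ov = V_SG − |V_tp| = 1.74 − 0.406 = 1.33 V.
Since V_SD = 1.11 V < V_ov = 1.33 V, the device is in the triode region.
I_D = k_p [V_ov · V_SD − ½ V_SD²] = 6.06 × [1.33 × 1.11 − 0.5 × 1.11²] = 5.24 mA.

Triode; I_D = 5.24 mA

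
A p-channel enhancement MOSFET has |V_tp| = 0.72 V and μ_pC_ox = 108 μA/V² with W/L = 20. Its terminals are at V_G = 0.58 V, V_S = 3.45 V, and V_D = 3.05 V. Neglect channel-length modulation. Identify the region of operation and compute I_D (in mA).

Triode; I_D = 1.68 mA

V_SG = V_S − V_G = 3.45 − 0.58 = 2.87 V; V_SD = V_S − V_D = 3.45 − 3.05 = 0.4 V.
k_p = μ_pC_ox · (W/L) = 2.16 mA/V².
V_ov = V_SG − |V_tp| = 2.87 − 0.72 = 2.15 V.
Since V_SD = 0.4 V < V_ov = 2.15 V, the device is in the triode region.
I_D = k_p [V_ov · V_SD − ½ V_SD²] = 2.16 × [2.15 × 0.4 − 0.5 × 0.4²] = 1.68 mA.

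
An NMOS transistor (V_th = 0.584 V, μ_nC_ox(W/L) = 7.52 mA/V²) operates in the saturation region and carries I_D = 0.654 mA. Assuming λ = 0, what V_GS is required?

V_GS = 1.00 V

In saturation I_D = ½ k_n (V_GS − V_th)², so V_GS − V_th = √(2 I_D / k_n) = √(2 × 0.654 / 7.52) = 0.417 V.
V_GS = 0.584 + 0.417 = 1 V.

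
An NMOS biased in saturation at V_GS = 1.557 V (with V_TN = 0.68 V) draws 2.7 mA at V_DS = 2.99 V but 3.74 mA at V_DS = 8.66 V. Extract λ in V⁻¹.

λ = 0.0853 V⁻¹

With V_GS fixed, I_D ∝ (1 + λ V_DS) in saturation, so I_D2/I_D1 = (1 + λ V_DS2)/(1 + λ V_DS1).
3.74/2.7 = 1.385 = (1 + 8.66 λ)/(1 + 2.99 λ).
Solving: λ (I_D1 V_DS2 − I_D2 V_DS1) = I_D2 − I_D1, so λ = (3.74 − 2.7) / (2.7 × 8.66 − 3.74 × 2.99) = 1.04 / 12.2 = 0.0853 V⁻¹.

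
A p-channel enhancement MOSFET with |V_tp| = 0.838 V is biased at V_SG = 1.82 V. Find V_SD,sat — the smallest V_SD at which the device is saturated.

V_SD,sat = 0.982 V

The boundary between triode and saturation is V_SD = V_SG − |V_tp| = V_ov.
V_ov = 1.82 − 0.838 = 0.982 V.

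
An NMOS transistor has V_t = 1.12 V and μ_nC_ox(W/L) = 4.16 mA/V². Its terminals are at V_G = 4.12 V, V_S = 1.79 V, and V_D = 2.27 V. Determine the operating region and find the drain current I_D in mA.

V_GS = V_G − V_S = 4.12 − 1.79 = 2.33 V; V_DS = V_D − V_S = 2.27 − 1.79 = 0.48 V.
V_ov = V_GS − V_t = 2.33 − 1.12 = 1.21 V.
Since V_DS = 0.48 V < V_ov = 1.21 V, the device is in the triode region.
I_D = k_n [V_ov · V_DS − ½ V_DS²] = 4.16 × [1.21 × 0.48 − 0.5 × 0.48²] = 1.94 mA.

Triode; I_D = 1.94 mA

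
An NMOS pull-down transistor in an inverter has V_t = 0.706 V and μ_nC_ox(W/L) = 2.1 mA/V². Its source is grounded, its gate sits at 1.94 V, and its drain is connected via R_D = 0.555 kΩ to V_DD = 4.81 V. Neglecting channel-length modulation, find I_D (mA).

I_D = 1.60 mA

V_GS = V_G = 1.94 V, so V_ov = 1.94 − 0.706 = 1.23 V.
Assume saturation: I_D = ½ k_n V_ov² = 0.5 × 2.1 × 1.23² = 1.6 mA, giving V_DS = V_DD − I_D R_D = 4.81 − 1.6 × 0.555 = 3.92 V.
V_DS = 3.92 V ≥ V_ov = 1.23 V, confirming saturation.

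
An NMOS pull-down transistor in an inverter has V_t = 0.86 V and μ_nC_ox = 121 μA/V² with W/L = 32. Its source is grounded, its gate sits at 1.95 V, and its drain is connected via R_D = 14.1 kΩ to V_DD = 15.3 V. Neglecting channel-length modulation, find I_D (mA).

I_D = 1.06 mA

V_GS = V_G = 1.95 V, so V_ov = 1.95 − 0.86 = 1.09 V.
k_n = μ_nC_ox · (W/L) = 3.872 mA/V².
Assume saturation: I_D = ½ k_n V_ov² = 0.5 × 3.872 × 1.09² = 2.3 mA, giving V_DS = V_DD − I_D R_D = 15.3 − 2.3 × 14.1 = -17.1 V.
But -17.1 V < V_ov = 1.09 V, so the device is actually in triode.
In triode I_D = k_n[V_ov V_DS − ½ V_DS²] and I_D = (V_DD − V_DS)/R_D. Equating: 27.3 V_DS² − 60.51 V_DS + 15.3 = 0, giving V_DS = 0.291 V (the root below V_ov).
I_D = (15.3 − 0.291) / 14.1 = 1.06 mA.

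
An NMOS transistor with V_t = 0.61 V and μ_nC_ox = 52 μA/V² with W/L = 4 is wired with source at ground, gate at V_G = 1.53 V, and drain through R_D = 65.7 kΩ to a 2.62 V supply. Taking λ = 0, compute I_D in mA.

I_D = 0.0366 mA

V_GS = V_G = 1.53 V, so V_ov = 1.53 − 0.61 = 0.92 V.
k_n = μ_nC_ox · (W/L) = 0.208 mA/V².
Assume saturation: I_D = ½ k_n V_ov² = 0.5 × 0.208 × 0.92² = 0.088 mA, giving V_DS = V_DD − I_D R_D = 2.62 − 0.088 × 65.7 = -3.16 V.
But -3.16 V < V_ov = 0.92 V, so the device is actually in triode.
In triode I_D = k_n[V_ov V_DS − ½ V_DS²] and I_D = (V_DD − V_DS)/R_D. Equating: 6.83 V_DS² − 13.57 V_DS + 2.62 = 0, giving V_DS = 0.217 V (the root below V_ov).
I_D = (2.62 − 0.217) / 65.7 = 0.0366 mA.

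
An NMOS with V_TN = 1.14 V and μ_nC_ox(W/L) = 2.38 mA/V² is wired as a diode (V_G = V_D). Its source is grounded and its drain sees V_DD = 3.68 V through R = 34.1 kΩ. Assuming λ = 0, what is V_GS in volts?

With gate tied to drain, V_GS = V_DS ≥ V_GS − V_TN, so the device is in saturation.
KCL at the drain: ½ k_n (V_GS − V_TN)² = (V_DD − V_GS)/R.
Let x = V_GS − 1.14. Then 40.6 x² + x − 2.54 = 0, giving x = 0.238 V (positive root), so V_GS = 1.38 V.
I_D = (V_DD − V_GS)/R = (3.68 − 1.38) / 34.1 = 0.0675 mA.

V_GS = 1.38 V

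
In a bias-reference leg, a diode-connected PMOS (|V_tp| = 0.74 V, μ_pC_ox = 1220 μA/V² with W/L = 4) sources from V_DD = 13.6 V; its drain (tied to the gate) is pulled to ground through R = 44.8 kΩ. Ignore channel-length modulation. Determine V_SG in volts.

With gate tied to drain, V_SG = V_SD ≥ V_SG − |V_tp|, so the device is in saturation.
k_p = μ_pC_ox · (W/L) = 4.88 mA/V².
KCL at the drain: ½ k_p (V_SG − |V_tp|)² = (V_DD − V_SG)/R.
Let x = V_SG − 0.74. Then 109 x² + x − 12.86 = 0, giving x = 0.338 V (positive root), so V_SG = 1.08 V.
I_D = (V_DD − V_SG)/R = (13.6 − 1.08) / 44.8 = 0.279 mA.

V_SG = 1.08 V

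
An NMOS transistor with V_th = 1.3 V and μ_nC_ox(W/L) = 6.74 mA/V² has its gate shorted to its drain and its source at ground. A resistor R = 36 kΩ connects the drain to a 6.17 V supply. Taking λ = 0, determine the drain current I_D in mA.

I_D = 0.130 mA

With gate tied to drain, V_GS = V_DS ≥ V_GS − V_th, so the device is in saturation.
KCL at the drain: ½ k_n (V_GS − V_th)² = (V_DD − V_GS)/R.
Let x = V_GS − 1.3. Then 121 x² + x − 4.87 = 0, giving x = 0.196 V (positive root), so V_GS = 1.5 V.
I_D = (V_DD − V_GS)/R = (6.17 − 1.5) / 36 = 0.13 mA.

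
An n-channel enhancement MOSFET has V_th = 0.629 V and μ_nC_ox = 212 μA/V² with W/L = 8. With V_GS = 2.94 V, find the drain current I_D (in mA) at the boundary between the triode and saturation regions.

At the boundary V_DS = V_ov = V_GS − V_th = 2.94 − 0.629 = 2.31 V.
k_n = μ_nC_ox · (W/L) = 1.696 mA/V².
I_D = ½ k_n V_ov² = 0.5 × 1.696 × 2.31² = 4.53 mA.

I_D = 4.53 mA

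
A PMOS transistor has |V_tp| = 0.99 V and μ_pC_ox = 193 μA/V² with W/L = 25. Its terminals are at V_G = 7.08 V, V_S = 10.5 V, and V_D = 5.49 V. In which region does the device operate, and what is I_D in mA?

V_SG = V_S − V_G = 10.5 − 7.08 = 3.42 V; V_SD = V_S − V_D = 10.5 − 5.49 = 5.01 V.
k_p = μ_pC_ox · (W/L) = 4.825 mA/V².
V_ov = V_SG − |V_tp| = 3.42 − 0.99 = 2.43 V.
Since V_SD = 5.01 V ≥ V_ov = 2.43 V, the device is in saturation.
I_D = ½ k_p V_ov² = 0.5 × 4.825 × 2.43² = 14.2 mA.

Saturation; I_D = 14.2 mA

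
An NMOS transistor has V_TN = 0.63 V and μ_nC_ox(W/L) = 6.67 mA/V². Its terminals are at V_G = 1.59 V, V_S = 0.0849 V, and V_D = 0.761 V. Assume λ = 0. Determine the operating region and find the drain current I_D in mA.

V_GS = V_G − V_S = 1.59 − 0.0849 = 1.51 V; V_DS = V_D − V_S = 0.761 − 0.0849 = 0.676 V.
V_ov = V_GS − V_TN = 1.51 − 0.63 = 0.875 V.
Since V_DS = 0.676 V < V_ov = 0.875 V, the device is in the triode region.
I_D = k_n [V_ov · V_DS − ½ V_DS²] = 6.67 × [0.875 × 0.676 − 0.5 × 0.676²] = 2.42 mA.

Triode; I_D = 2.42 mA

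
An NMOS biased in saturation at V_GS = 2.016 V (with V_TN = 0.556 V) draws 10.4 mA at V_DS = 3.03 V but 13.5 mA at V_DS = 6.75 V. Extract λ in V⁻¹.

λ = 0.106 V⁻¹

With V_GS fixed, I_D ∝ (1 + λ V_DS) in saturation, so I_D2/I_D1 = (1 + λ V_DS2)/(1 + λ V_DS1).
13.5/10.4 = 1.298 = (1 + 6.75 λ)/(1 + 3.03 λ).
Solving: λ (I_D1 V_DS2 − I_D2 V_DS1) = I_D2 − I_D1, so λ = (13.5 − 10.4) / (10.4 × 6.75 − 13.5 × 3.03) = 3.1 / 29.3 = 0.106 V⁻¹.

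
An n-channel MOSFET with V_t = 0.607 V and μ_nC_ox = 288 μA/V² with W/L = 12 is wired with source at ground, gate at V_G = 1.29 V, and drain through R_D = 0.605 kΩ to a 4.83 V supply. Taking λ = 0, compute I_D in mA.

I_D = 0.806 mA

V_GS = V_G = 1.29 V, so V_ov = 1.29 − 0.607 = 0.683 V.
k_n = μ_nC_ox · (W/L) = 3.456 mA/V².
Assume saturation: I_D = ½ k_n V_ov² = 0.5 × 3.456 × 0.683² = 0.806 mA, giving V_DS = V_DD − I_D R_D = 4.83 − 0.806 × 0.605 = 4.34 V.
V_DS = 4.34 V ≥ V_ov = 0.683 V, confirming saturation.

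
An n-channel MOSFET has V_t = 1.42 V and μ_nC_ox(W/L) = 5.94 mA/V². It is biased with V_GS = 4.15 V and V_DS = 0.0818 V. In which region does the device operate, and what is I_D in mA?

Triode; I_D = 1.31 mA

V_ov = V_GS − V_t = 4.15 − 1.42 = 2.73 V.
Since V_DS = 0.0818 V < V_ov = 2.73 V, the device is in the triode region.
I_D = k_n [V_ov · V_DS − ½ V_DS²] = 5.94 × [2.73 × 0.0818 − 0.5 × 0.0818²] = 1.31 mA.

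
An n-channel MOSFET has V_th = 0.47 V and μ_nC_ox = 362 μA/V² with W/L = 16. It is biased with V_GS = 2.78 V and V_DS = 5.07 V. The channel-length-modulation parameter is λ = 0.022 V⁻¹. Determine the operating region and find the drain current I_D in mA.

Saturation; I_D = 17.2 mA

k_n = μ_nC_ox · (W/L) = 5.792 mA/V².
V_ov = V_GS − V_th = 2.78 − 0.47 = 2.31 V.
Since V_DS = 5.07 V ≥ V_ov = 2.31 V, the device is in saturation.
I_D = ½ k_n V_ov² (1 + λ V_DS) = 0.5 × 5.792 × 2.31² × (1 + 0.022 × 5.07) = 17.2 mA.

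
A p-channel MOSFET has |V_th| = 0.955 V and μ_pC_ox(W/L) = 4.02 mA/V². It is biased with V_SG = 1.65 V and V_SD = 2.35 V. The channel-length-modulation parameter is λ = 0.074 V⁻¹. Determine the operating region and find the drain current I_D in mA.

V_ov = V_SG − |V_th| = 1.65 − 0.955 = 0.695 V.
Since V_SD = 2.35 V ≥ V_ov = 0.695 V, the device is in saturation.
I_D = ½ k_p V_ov² (1 + λ V_SD) = 0.5 × 4.02 × 0.695² × (1 + 0.074 × 2.35) = 1.14 mA.

Saturation; I_D = 1.14 mA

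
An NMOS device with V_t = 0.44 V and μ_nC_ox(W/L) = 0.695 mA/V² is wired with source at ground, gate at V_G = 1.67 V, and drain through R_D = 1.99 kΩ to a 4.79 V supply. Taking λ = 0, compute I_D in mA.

V_GS = V_G = 1.67 V, so V_ov = 1.67 − 0.44 = 1.23 V.
Assume saturation: I_D = ½ k_n V_ov² = 0.5 × 0.695 × 1.23² = 0.526 mA, giving V_DS = V_DD − I_D R_D = 4.79 − 0.526 × 1.99 = 3.74 V.
V_DS = 3.74 V ≥ V_ov = 1.23 V, confirming saturation.

I_D = 0.526 mA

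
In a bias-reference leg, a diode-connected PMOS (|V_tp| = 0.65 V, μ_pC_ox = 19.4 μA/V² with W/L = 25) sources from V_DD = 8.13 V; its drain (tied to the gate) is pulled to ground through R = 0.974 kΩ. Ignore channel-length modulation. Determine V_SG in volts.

With gate tied to drain, V_SG = V_SD ≥ V_SG − |V_tp|, so the device is in saturation.
k_p = μ_pC_ox · (W/L) = 0.485 mA/V².
KCL at the drain: ½ k_p (V_SG − |V_tp|)² = (V_DD − V_SG)/R.
Let x = V_SG − 0.65. Then 0.236 x² + x − 7.48 = 0, giving x = 3.9 V (positive root), so V_SG = 4.55 V.
I_D = (V_DD − V_SG)/R = (8.13 − 4.55) / 0.974 = 3.68 mA.

V_SG = 4.55 V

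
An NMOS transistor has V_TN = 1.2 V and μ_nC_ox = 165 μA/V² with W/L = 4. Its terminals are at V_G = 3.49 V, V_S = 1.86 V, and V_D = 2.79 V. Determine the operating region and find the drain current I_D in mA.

V_GS = V_G − V_S = 3.49 − 1.86 = 1.63 V; V_DS = V_D − V_S = 2.79 − 1.86 = 0.93 V.
k_n = μ_nC_ox · (W/L) = 0.66 mA/V².
V_ov = V_GS − V_TN = 1.63 − 1.2 = 0.43 V.
Since V_DS = 0.93 V ≥ V_ov = 0.43 V, the device is in saturation.
I_D = ½ k_n V_ov² = 0.5 × 0.66 × 0.43² = 0.061 mA.

Saturation; I_D = 0.0610 mA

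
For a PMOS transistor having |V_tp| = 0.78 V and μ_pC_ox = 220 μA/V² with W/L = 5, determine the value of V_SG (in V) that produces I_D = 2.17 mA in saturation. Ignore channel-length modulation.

k_p = μ_pC_ox · (W/L) = 1.1 mA/V².
In saturation I_D = ½ k_p (V_SG − |V_tp|)², so V_SG − |V_tp| = √(2 I_D / k_p) = √(2 × 2.17 / 1.1) = 1.99 V.
V_SG = 0.78 + 1.99 = 2.77 V.

V_SG = 2.77 V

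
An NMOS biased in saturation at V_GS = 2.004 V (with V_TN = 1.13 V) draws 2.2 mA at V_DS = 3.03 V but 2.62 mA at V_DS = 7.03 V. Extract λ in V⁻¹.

λ = 0.0558 V⁻¹

With V_GS fixed, I_D ∝ (1 + λ V_DS) in saturation, so I_D2/I_D1 = (1 + λ V_DS2)/(1 + λ V_DS1).
2.62/2.2 = 1.191 = (1 + 7.03 λ)/(1 + 3.03 λ).
Solving: λ (I_D1 V_DS2 − I_D2 V_DS1) = I_D2 − I_D1, so λ = (2.62 − 2.2) / (2.2 × 7.03 − 2.62 × 3.03) = 0.42 / 7.53 = 0.0558 V⁻¹.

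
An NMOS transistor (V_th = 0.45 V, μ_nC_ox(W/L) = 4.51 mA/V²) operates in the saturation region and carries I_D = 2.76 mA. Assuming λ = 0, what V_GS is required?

V_GS = 1.56 V

In saturation I_D = ½ k_n (V_GS − V_th)², so V_GS − V_th = √(2 I_D / k_n) = √(2 × 2.76 / 4.51) = 1.11 V.
V_GS = 0.45 + 1.11 = 1.56 V.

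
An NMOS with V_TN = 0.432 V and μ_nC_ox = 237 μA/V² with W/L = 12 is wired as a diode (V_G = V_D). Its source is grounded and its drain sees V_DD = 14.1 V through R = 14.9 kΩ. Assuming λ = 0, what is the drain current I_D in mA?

With gate tied to drain, V_GS = V_DS ≥ V_GS − V_TN, so the device is in saturation.
k_n = μ_nC_ox · (W/L) = 2.844 mA/V².
KCL at the drain: ½ k_n (V_GS − V_TN)² = (V_DD − V_GS)/R.
Let x = V_GS − 0.432. Then 21.2 x² + x − 13.67 = 0, giving x = 0.78 V (positive root), so V_GS = 1.21 V.
I_D = (V_DD − V_GS)/R = (14.1 − 1.21) / 14.9 = 0.865 mA.

I_D = 0.865 mA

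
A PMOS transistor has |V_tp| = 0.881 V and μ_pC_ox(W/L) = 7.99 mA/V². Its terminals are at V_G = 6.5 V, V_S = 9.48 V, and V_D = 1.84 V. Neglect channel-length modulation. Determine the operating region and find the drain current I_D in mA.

Saturation; I_D = 17.6 mA

V_SG = V_S − V_G = 9.48 − 6.5 = 2.98 V; V_SD = V_S − V_D = 9.48 − 1.84 = 7.64 V.
V_ov = V_SG − |V_tp| = 2.98 − 0.881 = 2.1 V.
Since V_SD = 7.64 V ≥ V_ov = 2.1 V, the device is in saturation.
I_D = ½ k_p V_ov² = 0.5 × 7.99 × 2.1² = 17.6 mA.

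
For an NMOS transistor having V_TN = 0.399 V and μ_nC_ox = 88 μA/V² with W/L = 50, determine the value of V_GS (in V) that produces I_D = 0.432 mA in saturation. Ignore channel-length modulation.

V_GS = 0.842 V

k_n = μ_nC_ox · (W/L) = 4.4 mA/V².
In saturation I_D = ½ k_n (V_GS − V_TN)², so V_GS − V_TN = √(2 I_D / k_n) = √(2 × 0.432 / 4.4) = 0.443 V.
V_GS = 0.399 + 0.443 = 0.842 V.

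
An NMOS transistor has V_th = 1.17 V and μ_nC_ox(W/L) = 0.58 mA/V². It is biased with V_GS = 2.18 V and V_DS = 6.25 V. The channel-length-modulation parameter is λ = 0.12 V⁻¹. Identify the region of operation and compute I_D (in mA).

V_ov = V_GS − V_th = 2.18 − 1.17 = 1.01 V.
Since V_DS = 6.25 V ≥ V_ov = 1.01 V, the device is in saturation.
I_D = ½ k_n V_ov² (1 + λ V_DS) = 0.5 × 0.58 × 1.01² × (1 + 0.12 × 6.25) = 0.518 mA.

Saturation; I_D = 0.518 mA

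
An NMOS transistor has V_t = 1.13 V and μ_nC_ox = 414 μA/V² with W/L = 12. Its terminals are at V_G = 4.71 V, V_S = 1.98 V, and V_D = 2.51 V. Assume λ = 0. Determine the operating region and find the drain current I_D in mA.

V_GS = V_G − V_S = 4.71 − 1.98 = 2.73 V; V_DS = V_D − V_S = 2.51 − 1.98 = 0.53 V.
k_n = μ_nC_ox · (W/L) = 4.968 mA/V².
V_ov = V_GS − V_t = 2.73 − 1.13 = 1.6 V.
Since V_DS = 0.53 V < V_ov = 1.6 V, the device is in the triode region.
I_D = k_n [V_ov · V_DS − ½ V_DS²] = 4.968 × [1.6 × 0.53 − 0.5 × 0.53²] = 3.52 mA.

Triode; I_D = 3.52 mA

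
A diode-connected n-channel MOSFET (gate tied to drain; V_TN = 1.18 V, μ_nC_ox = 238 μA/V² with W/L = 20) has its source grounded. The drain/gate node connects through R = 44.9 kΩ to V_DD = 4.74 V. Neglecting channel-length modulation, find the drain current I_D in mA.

I_D = 0.0753 mA

With gate tied to drain, V_GS = V_DS ≥ V_GS − V_TN, so the device is in saturation.
k_n = μ_nC_ox · (W/L) = 4.76 mA/V².
KCL at the drain: ½ k_n (V_GS − V_TN)² = (V_DD − V_GS)/R.
Let x = V_GS − 1.18. Then 107 x² + x − 3.56 = 0, giving x = 0.178 V (positive root), so V_GS = 1.36 V.
I_D = (V_DD − V_GS)/R = (4.74 − 1.36) / 44.9 = 0.0753 mA.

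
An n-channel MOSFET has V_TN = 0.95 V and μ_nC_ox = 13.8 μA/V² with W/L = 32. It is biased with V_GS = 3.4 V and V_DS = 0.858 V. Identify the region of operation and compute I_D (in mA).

k_n = μ_nC_ox · (W/L) = 0.4416 mA/V².
V_ov = V_GS − V_TN = 3.4 − 0.95 = 2.45 V.
Since V_DS = 0.858 V < V_ov = 2.45 V, the device is in the triode region.
I_D = k_n [V_ov · V_DS − ½ V_DS²] = 0.4416 × [2.45 × 0.858 − 0.5 × 0.858²] = 0.766 mA.

Triode; I_D = 0.766 mA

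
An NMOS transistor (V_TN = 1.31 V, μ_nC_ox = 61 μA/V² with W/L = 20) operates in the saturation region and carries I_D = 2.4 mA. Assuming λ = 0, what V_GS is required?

V_GS = 3.29 V

k_n = μ_nC_ox · (W/L) = 1.22 mA/V².
In saturation I_D = ½ k_n (V_GS − V_TN)², so V_GS − V_TN = √(2 I_D / k_n) = √(2 × 2.4 / 1.22) = 1.98 V.
V_GS = 1.31 + 1.98 = 3.29 V.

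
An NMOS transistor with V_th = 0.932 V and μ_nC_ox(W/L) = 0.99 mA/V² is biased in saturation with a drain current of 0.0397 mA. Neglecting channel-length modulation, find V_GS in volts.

V_GS = 1.22 V

In saturation I_D = ½ k_n (V_GS − V_th)², so V_GS − V_th = √(2 I_D / k_n) = √(2 × 0.0397 / 0.99) = 0.283 V.
V_GS = 0.932 + 0.283 = 1.22 V.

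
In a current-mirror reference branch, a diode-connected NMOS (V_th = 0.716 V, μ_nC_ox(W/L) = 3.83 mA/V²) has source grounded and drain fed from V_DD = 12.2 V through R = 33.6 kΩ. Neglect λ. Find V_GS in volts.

With gate tied to drain, V_GS = V_DS ≥ V_GS − V_th, so the device is in saturation.
KCL at the drain: ½ k_n (V_GS − V_th)² = (V_DD − V_GS)/R.
Let x = V_GS − 0.716. Then 64.3 x² + x − 11.48 = 0, giving x = 0.415 V (positive root), so V_GS = 1.13 V.
I_D = (V_DD − V_GS)/R = (12.2 − 1.13) / 33.6 = 0.329 mA.

V_GS = 1.13 V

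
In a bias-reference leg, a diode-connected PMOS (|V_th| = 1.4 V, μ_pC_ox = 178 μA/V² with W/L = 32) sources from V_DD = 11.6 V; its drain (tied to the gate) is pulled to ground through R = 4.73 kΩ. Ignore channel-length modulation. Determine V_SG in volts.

V_SG = 2.23 V

With gate tied to drain, V_SG = V_SD ≥ V_SG − |V_th|, so the device is in saturation.
k_p = μ_pC_ox · (W/L) = 5.696 mA/V².
KCL at the drain: ½ k_p (V_SG − |V_th|)² = (V_DD − V_SG)/R.
Let x = V_SG − 1.4. Then 13.5 x² + x − 10.2 = 0, giving x = 0.834 V (positive root), so V_SG = 2.23 V.
I_D = (V_DD − V_SG)/R = (11.6 − 2.23) / 4.73 = 1.98 mA.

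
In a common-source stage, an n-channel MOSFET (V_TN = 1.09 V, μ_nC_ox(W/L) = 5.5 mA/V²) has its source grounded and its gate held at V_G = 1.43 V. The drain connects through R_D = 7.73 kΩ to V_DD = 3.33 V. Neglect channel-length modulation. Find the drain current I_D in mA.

V_GS = V_G = 1.43 V, so V_ov = 1.43 − 1.09 = 0.34 V.
Assume saturation: I_D = ½ k_n V_ov² = 0.5 × 5.5 × 0.34² = 0.318 mA, giving V_DS = V_DD − I_D R_D = 3.33 − 0.318 × 7.73 = 0.873 V.
V_DS = 0.873 V ≥ V_ov = 0.34 V, confirming saturation.

I_D = 0.318 mA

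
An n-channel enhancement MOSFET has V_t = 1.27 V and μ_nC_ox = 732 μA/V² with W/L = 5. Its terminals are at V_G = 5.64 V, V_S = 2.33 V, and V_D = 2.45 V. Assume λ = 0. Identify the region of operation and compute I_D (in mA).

V_GS = V_G − V_S = 5.64 − 2.33 = 3.31 V; V_DS = V_D − V_S = 2.45 − 2.33 = 0.12 V.
k_n = μ_nC_ox · (W/L) = 3.66 mA/V².
V_ov = V_GS − V_t = 3.31 − 1.27 = 2.04 V.
Since V_DS = 0.12 V < V_ov = 2.04 V, the device is in the triode region.
I_D = k_n [V_ov · V_DS − ½ V_DS²] = 3.66 × [2.04 × 0.12 − 0.5 × 0.12²] = 0.87 mA.

Triode; I_D = 0.870 mA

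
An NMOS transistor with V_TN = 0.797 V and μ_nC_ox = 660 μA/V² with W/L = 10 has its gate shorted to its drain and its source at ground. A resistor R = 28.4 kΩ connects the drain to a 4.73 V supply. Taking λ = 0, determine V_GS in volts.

V_GS = 0.997 V

With gate tied to drain, V_GS = V_DS ≥ V_GS − V_TN, so the device is in saturation.
k_n = μ_nC_ox · (W/L) = 6.6 mA/V².
KCL at the drain: ½ k_n (V_GS − V_TN)² = (V_DD − V_GS)/R.
Let x = V_GS − 0.797. Then 93.7 x² + x − 3.933 = 0, giving x = 0.2 V (positive root), so V_GS = 0.997 V.
I_D = (V_DD − V_GS)/R = (4.73 − 0.997) / 28.4 = 0.131 mA.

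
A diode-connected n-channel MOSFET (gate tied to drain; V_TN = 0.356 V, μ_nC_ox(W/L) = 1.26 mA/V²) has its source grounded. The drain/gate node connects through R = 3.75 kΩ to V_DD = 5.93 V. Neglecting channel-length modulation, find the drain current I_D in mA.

With gate tied to drain, V_GS = V_DS ≥ V_GS − V_TN, so the device is in saturation.
KCL at the drain: ½ k_n (V_GS − V_TN)² = (V_DD − V_GS)/R.
Let x = V_GS − 0.356. Then 2.36 x² + x − 5.574 = 0, giving x = 1.34 V (positive root), so V_GS = 1.69 V.
I_D = (V_DD − V_GS)/R = (5.93 − 1.69) / 3.75 = 1.13 mA.

I_D = 1.13 mA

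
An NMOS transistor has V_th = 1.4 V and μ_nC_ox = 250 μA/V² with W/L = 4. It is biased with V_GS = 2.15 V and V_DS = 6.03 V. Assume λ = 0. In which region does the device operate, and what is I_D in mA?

k_n = μ_nC_ox · (W/L) = 1 mA/V².
V_ov = V_GS − V_th = 2.15 − 1.4 = 0.75 V.
Since V_DS = 6.03 V ≥ V_ov = 0.75 V, the device is in saturation.
I_D = ½ k_n V_ov² = 0.5 × 1 × 0.75² = 0.281 mA.

Saturation; I_D = 0.281 mA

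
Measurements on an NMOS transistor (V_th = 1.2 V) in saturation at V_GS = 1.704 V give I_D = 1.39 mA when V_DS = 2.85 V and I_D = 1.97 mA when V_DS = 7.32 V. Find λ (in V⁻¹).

λ = 0.127 V⁻¹

With V_GS fixed, I_D ∝ (1 + λ V_DS) in saturation, so I_D2/I_D1 = (1 + λ V_DS2)/(1 + λ V_DS1).
1.97/1.39 = 1.417 = (1 + 7.32 λ)/(1 + 2.85 λ).
Solving: λ (I_D1 V_DS2 − I_D2 V_DS1) = I_D2 − I_D1, so λ = (1.97 − 1.39) / (1.39 × 7.32 − 1.97 × 2.85) = 0.58 / 4.56 = 0.127 V⁻¹.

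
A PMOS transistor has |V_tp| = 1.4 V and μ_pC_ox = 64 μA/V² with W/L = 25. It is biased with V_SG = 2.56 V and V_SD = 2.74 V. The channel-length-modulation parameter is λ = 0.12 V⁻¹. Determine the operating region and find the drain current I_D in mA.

Saturation; I_D = 1.43 mA

k_p = μ_pC_ox · (W/L) = 1.6 mA/V².
V_ov = V_SG − |V_tp| = 2.56 − 1.4 = 1.16 V.
Since V_SD = 2.74 V ≥ V_ov = 1.16 V, the device is in saturation.
I_D = ½ k_p V_ov² (1 + λ V_SD) = 0.5 × 1.6 × 1.16² × (1 + 0.12 × 2.74) = 1.43 mA.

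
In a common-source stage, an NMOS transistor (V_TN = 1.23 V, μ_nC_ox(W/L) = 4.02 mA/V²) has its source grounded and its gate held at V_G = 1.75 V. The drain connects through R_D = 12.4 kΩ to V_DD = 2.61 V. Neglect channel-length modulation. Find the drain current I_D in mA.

I_D = 0.202 mA

V_GS = V_G = 1.75 V, so V_ov = 1.75 − 1.23 = 0.52 V.
Assume saturation: I_D = ½ k_n V_ov² = 0.5 × 4.02 × 0.52² = 0.544 mA, giving V_DS = V_DD − I_D R_D = 2.61 − 0.544 × 12.4 = -4.13 V.
But -4.13 V < V_ov = 0.52 V, so the device is actually in triode.
In triode I_D = k_n[V_ov V_DS − ½ V_DS²] and I_D = (V_DD − V_DS)/R_D. Equating: 24.9 V_DS² − 26.92 V_DS + 2.61 = 0, giving V_DS = 0.108 V (the root below V_ov).
I_D = (2.61 − 0.108) / 12.4 = 0.202 mA.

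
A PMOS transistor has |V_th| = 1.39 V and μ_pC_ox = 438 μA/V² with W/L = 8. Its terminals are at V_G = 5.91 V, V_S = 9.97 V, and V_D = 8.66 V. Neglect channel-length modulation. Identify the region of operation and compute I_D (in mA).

V_SG = V_S − V_G = 9.97 − 5.91 = 4.06 V; V_SD = V_S − V_D = 9.97 − 8.66 = 1.31 V.
k_p = μ_pC_ox · (W/L) = 3.504 mA/V².
V_ov = V_SG − |V_th| = 4.06 − 1.39 = 2.67 V.
Since V_SD = 1.31 V < V_ov = 2.67 V, the device is in the triode region.
I_D = k_p [V_ov · V_SD − ½ V_SD²] = 3.504 × [2.67 × 1.31 − 0.5 × 1.31²] = 9.25 mA.

Triode; I_D = 9.25 mA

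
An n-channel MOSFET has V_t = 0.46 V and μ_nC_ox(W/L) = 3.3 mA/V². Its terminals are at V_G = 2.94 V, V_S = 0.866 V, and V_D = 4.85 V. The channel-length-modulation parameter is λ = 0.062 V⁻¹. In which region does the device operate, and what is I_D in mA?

V_GS = V_G − V_S = 2.94 − 0.866 = 2.07 V; V_DS = V_D − V_S = 4.85 − 0.866 = 3.98 V.
V_ov = V_GS − V_t = 2.07 − 0.46 = 1.61 V.
Since V_DS = 3.98 V ≥ V_ov = 1.61 V, the device is in saturation.
I_D = ½ k_n V_ov² (1 + λ V_DS) = 0.5 × 3.3 × 1.61² × (1 + 0.062 × 3.98) = 5.36 mA.

Saturation; I_D = 5.36 mA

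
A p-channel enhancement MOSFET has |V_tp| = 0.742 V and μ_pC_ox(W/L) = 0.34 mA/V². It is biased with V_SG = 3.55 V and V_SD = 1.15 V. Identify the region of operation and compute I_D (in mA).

V_ov = V_SG − |V_tp| = 3.55 − 0.742 = 2.81 V.
Since V_SD = 1.15 V < V_ov = 2.81 V, the device is in the triode region.
I_D = k_p [V_ov · V_SD − ½ V_SD²] = 0.34 × [2.81 × 1.15 − 0.5 × 1.15²] = 0.873 mA.

Triode; I_D = 0.873 mA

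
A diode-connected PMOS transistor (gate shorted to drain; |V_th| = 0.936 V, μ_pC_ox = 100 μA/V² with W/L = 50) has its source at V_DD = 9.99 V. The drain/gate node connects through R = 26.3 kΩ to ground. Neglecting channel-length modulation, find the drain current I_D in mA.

With gate tied to drain, V_SG = V_SD ≥ V_SG − |V_th|, so the device is in saturation.
k_p = μ_pC_ox · (W/L) = 5 mA/V².
KCL at the drain: ½ k_p (V_SG − |V_th|)² = (V_DD − V_SG)/R.
Let x = V_SG − 0.936. Then 65.8 x² + x − 9.054 = 0, giving x = 0.364 V (positive root), so V_SG = 1.3 V.
I_D = (V_DD − V_SG)/R = (9.99 − 1.3) / 26.3 = 0.33 mA.

I_D = 0.330 mA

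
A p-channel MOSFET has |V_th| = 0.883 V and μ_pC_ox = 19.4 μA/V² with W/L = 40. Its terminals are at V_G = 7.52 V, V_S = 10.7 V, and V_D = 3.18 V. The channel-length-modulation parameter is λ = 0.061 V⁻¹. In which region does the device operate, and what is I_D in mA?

V_SG = V_S − V_G = 10.7 − 7.52 = 3.18 V; V_SD = V_S − V_D = 10.7 − 3.18 = 7.52 V.
k_p = μ_pC_ox · (W/L) = 0.776 mA/V².
V_ov = V_SG − |V_th| = 3.18 − 0.883 = 2.3 V.
Since V_SD = 7.52 V ≥ V_ov = 2.3 V, the device is in saturation.
I_D = ½ k_p V_ov² (1 + λ V_SD) = 0.5 × 0.776 × 2.3² × (1 + 0.061 × 7.52) = 2.99 mA.

Saturation; I_D = 2.99 mA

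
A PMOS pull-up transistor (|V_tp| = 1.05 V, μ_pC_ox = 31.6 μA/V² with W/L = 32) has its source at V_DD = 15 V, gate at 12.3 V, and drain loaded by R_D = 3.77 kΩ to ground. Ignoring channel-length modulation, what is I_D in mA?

V_SG = V_DD − V_G = 15 − 12.3 = 2.7 V, so V_ov = 2.7 − 1.05 = 1.65 V.
k_p = μ_pC_ox · (W/L) = 1.011 mA/V².
Assume saturation: I_D = ½ k_p V_ov² = 0.5 × 1.011 × 1.65² = 1.38 mA, giving V_SD = V_DD − I_D R_D = 15 − 1.38 × 3.77 = 9.81 V.
V_SD = 9.81 V ≥ V_ov = 1.65 V, confirming saturation.

I_D = 1.38 mA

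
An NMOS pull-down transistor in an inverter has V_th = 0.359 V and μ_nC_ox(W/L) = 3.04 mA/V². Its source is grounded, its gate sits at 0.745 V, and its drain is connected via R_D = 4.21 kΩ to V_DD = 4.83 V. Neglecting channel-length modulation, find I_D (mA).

V_GS = V_G = 0.745 V, so V_ov = 0.745 − 0.359 = 0.386 V.
Assume saturation: I_D = ½ k_n V_ov² = 0.5 × 3.04 × 0.386² = 0.226 mA, giving V_DS = V_DD − I_D R_D = 4.83 − 0.226 × 4.21 = 3.88 V.
V_DS = 3.88 V ≥ V_ov = 0.386 V, confirming saturation.

I_D = 0.226 mA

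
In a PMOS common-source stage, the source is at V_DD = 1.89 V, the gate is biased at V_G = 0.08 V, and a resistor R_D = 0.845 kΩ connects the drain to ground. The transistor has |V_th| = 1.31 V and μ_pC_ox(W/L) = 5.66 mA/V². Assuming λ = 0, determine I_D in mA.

V_SG = V_DD − V_G = 1.89 − 0.08 = 1.81 V, so V_ov = 1.81 − 1.31 = 0.5 V.
Assume saturation: I_D = ½ k_p V_ov² = 0.5 × 5.66 × 0.5² = 0.707 mA, giving V_SD = V_DD − I_D R_D = 1.89 − 0.707 × 0.845 = 1.29 V.
V_SD = 1.29 V ≥ V_ov = 0.5 V, confirming saturation.

I_D = 0.707 mA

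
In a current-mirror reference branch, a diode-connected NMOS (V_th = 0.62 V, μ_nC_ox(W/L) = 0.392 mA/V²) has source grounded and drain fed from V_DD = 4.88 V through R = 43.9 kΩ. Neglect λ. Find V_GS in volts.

V_GS = 1.27 V

With gate tied to drain, V_GS = V_DS ≥ V_GS − V_th, so the device is in saturation.
KCL at the drain: ½ k_n (V_GS − V_th)² = (V_DD − V_GS)/R.
Let x = V_GS − 0.62. Then 8.6 x² + x − 4.26 = 0, giving x = 0.648 V (positive root), so V_GS = 1.27 V.
I_D = (V_DD − V_GS)/R = (4.88 − 1.27) / 43.9 = 0.0823 mA.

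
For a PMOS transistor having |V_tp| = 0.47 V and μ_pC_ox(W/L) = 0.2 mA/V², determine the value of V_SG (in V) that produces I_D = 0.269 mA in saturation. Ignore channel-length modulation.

V_SG = 2.11 V

In saturation I_D = ½ k_p (V_SG − |V_tp|)², so V_SG − |V_tp| = √(2 I_D / k_p) = √(2 × 0.269 / 0.2) = 1.64 V.
V_SG = 0.47 + 1.64 = 2.11 V.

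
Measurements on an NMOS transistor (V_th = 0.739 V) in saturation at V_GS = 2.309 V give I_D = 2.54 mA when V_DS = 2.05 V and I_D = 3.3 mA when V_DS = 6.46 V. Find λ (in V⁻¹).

With V_GS fixed, I_D ∝ (1 + λ V_DS) in saturation, so I_D2/I_D1 = (1 + λ V_DS2)/(1 + λ V_DS1).
3.3/2.54 = 1.299 = (1 + 6.46 λ)/(1 + 2.05 λ).
Solving: λ (I_D1 V_DS2 − I_D2 V_DS1) = I_D2 − I_D1, so λ = (3.3 − 2.54) / (2.54 × 6.46 − 3.3 × 2.05) = 0.76 / 9.64 = 0.0788 V⁻¹.

λ = 0.0788 V⁻¹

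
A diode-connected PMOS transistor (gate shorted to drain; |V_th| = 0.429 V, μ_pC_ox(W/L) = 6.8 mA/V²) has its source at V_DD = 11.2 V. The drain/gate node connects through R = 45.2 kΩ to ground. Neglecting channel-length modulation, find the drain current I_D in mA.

With gate tied to drain, V_SG = V_SD ≥ V_SG − |V_th|, so the device is in saturation.
KCL at the drain: ½ k_p (V_SG − |V_th|)² = (V_DD − V_SG)/R.
Let x = V_SG − 0.429. Then 154 x² + x − 10.77 = 0, giving x = 0.262 V (positive root), so V_SG = 0.691 V.
I_D = (V_DD − V_SG)/R = (11.2 − 0.691) / 45.2 = 0.233 mA.

I_D = 0.233 mA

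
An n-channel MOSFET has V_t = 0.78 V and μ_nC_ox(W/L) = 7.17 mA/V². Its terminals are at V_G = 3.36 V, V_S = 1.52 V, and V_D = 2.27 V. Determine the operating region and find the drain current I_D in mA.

V_GS = V_G − V_S = 3.36 − 1.52 = 1.84 V; V_DS = V_D − V_S = 2.27 − 1.52 = 0.75 V.
V_ov = V_GS − V_t = 1.84 − 0.78 = 1.06 V.
Since V_DS = 0.75 V < V_ov = 1.06 V, the device is in the triode region.
I_D = k_n [V_ov · V_DS − ½ V_DS²] = 7.17 × [1.06 × 0.75 − 0.5 × 0.75²] = 3.68 mA.

Triode; I_D = 3.68 mA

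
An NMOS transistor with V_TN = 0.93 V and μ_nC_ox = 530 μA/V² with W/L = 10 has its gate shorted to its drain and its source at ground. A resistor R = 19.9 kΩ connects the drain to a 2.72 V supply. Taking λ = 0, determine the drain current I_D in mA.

I_D = 0.0812 mA

With gate tied to drain, V_GS = V_DS ≥ V_GS − V_TN, so the device is in saturation.
k_n = μ_nC_ox · (W/L) = 5.3 mA/V².
KCL at the drain: ½ k_n (V_GS − V_TN)² = (V_DD − V_GS)/R.
Let x = V_GS − 0.93. Then 52.7 x² + x − 1.79 = 0, giving x = 0.175 V (positive root), so V_GS = 1.1 V.
I_D = (V_DD − V_GS)/R = (2.72 − 1.1) / 19.9 = 0.0812 mA.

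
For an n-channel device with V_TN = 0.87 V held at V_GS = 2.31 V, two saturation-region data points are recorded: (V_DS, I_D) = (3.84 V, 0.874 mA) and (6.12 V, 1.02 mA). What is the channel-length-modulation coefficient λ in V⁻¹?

With V_GS fixed, I_D ∝ (1 + λ V_DS) in saturation, so I_D2/I_D1 = (1 + λ V_DS2)/(1 + λ V_DS1).
1.02/0.874 = 1.167 = (1 + 6.12 λ)/(1 + 3.84 λ).
Solving: λ (I_D1 V_DS2 − I_D2 V_DS1) = I_D2 − I_D1, so λ = (1.02 − 0.874) / (0.874 × 6.12 − 1.02 × 3.84) = 0.146 / 1.43 = 0.102 V⁻¹.

λ = 0.102 V⁻¹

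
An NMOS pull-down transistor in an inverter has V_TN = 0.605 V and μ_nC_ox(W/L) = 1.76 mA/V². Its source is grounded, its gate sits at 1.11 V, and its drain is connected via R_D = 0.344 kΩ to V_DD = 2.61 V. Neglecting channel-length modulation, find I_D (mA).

V_GS = V_G = 1.11 V, so V_ov = 1.11 − 0.605 = 0.505 V.
Assume saturation: I_D = ½ k_n V_ov² = 0.5 × 1.76 × 0.505² = 0.224 mA, giving V_DS = V_DD − I_D R_D = 2.61 − 0.224 × 0.344 = 2.53 V.
V_DS = 2.53 V ≥ V_ov = 0.505 V, confirming saturation.

I_D = 0.224 mA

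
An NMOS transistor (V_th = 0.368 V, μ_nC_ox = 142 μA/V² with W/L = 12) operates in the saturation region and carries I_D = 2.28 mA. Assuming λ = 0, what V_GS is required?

k_n = μ_nC_ox · (W/L) = 1.704 mA/V².
In saturation I_D = ½ k_n (V_GS − V_th)², so V_GS − V_th = √(2 I_D / k_n) = √(2 × 2.28 / 1.704) = 1.64 V.
V_GS = 0.368 + 1.64 = 2 V.

V_GS = 2.00 V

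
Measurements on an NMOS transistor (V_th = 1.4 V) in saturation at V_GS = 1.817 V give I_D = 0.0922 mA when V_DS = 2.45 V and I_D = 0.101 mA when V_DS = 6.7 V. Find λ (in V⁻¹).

λ = 0.0238 V⁻¹

With V_GS fixed, I_D ∝ (1 + λ V_DS) in saturation, so I_D2/I_D1 = (1 + λ V_DS2)/(1 + λ V_DS1).
0.101/0.0922 = 1.095 = (1 + 6.7 λ)/(1 + 2.45 λ).
Solving: λ (I_D1 V_DS2 − I_D2 V_DS1) = I_D2 − I_D1, so λ = (0.101 − 0.0922) / (0.0922 × 6.7 − 0.101 × 2.45) = 0.0088 / 0.37 = 0.0238 V⁻¹.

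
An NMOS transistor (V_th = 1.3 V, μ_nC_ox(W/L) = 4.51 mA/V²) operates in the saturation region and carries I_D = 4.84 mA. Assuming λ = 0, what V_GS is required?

In saturation I_D = ½ k_n (V_GS − V_th)², so V_GS − V_th = √(2 I_D / k_n) = √(2 × 4.84 / 4.51) = 1.47 V.
V_GS = 1.3 + 1.47 = 2.77 V.

V_GS = 2.77 V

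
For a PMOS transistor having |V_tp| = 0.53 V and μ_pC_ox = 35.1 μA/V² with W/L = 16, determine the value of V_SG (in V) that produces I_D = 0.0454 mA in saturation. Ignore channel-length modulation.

k_p = μ_pC_ox · (W/L) = 0.5616 mA/V².
In saturation I_D = ½ k_p (V_SG − |V_tp|)², so V_SG − |V_tp| = √(2 I_D / k_p) = √(2 × 0.0454 / 0.5616) = 0.402 V.
V_SG = 0.53 + 0.402 = 0.932 V.

V_SG = 0.932 V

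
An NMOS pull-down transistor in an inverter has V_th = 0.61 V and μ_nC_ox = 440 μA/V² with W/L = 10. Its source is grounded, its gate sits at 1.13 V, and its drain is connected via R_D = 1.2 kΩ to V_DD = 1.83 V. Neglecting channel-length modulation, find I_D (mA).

V_GS = V_G = 1.13 V, so V_ov = 1.13 − 0.61 = 0.52 V.
k_n = μ_nC_ox · (W/L) = 4.4 mA/V².
Assume saturation: I_D = ½ k_n V_ov² = 0.5 × 4.4 × 0.52² = 0.595 mA, giving V_DS = V_DD − I_D R_D = 1.83 − 0.595 × 1.2 = 1.12 V.
V_DS = 1.12 V ≥ V_ov = 0.52 V, confirming saturation.

I_D = 0.595 mA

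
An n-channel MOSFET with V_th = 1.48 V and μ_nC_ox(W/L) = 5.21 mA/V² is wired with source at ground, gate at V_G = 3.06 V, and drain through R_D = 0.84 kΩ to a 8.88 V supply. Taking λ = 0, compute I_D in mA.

V_GS = V_G = 3.06 V, so V_ov = 3.06 − 1.48 = 1.58 V.
Assume saturation: I_D = ½ k_n V_ov² = 0.5 × 5.21 × 1.58² = 6.5 mA, giving V_DS = V_DD − I_D R_D = 8.88 − 6.5 × 0.84 = 3.42 V.
V_DS = 3.42 V ≥ V_ov = 1.58 V, confirming saturation.

I_D = 6.50 mA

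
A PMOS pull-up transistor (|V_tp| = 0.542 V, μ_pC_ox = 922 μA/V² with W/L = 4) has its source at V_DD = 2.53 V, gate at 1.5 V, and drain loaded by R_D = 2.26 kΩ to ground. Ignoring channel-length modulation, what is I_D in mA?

I_D = 0.439 mA

V_SG = V_DD − V_G = 2.53 − 1.5 = 1.03 V, so V_ov = 1.03 − 0.542 = 0.488 V.
k_p = μ_pC_ox · (W/L) = 3.688 mA/V².
Assume saturation: I_D = ½ k_p V_ov² = 0.5 × 3.688 × 0.488² = 0.439 mA, giving V_SD = V_DD − I_D R_D = 2.53 − 0.439 × 2.26 = 1.54 V.
V_SD = 1.54 V ≥ V_ov = 0.488 V, confirming saturation.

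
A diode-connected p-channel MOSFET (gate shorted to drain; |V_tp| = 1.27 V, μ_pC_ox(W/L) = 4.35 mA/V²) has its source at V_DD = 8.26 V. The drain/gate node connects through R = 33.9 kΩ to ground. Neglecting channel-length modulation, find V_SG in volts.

V_SG = 1.57 V

With gate tied to drain, V_SG = V_SD ≥ V_SG − |V_tp|, so the device is in saturation.
KCL at the drain: ½ k_p (V_SG − |V_tp|)² = (V_DD − V_SG)/R.
Let x = V_SG − 1.27. Then 73.7 x² + x − 6.99 = 0, giving x = 0.301 V (positive root), so V_SG = 1.57 V.
I_D = (V_DD − V_SG)/R = (8.26 − 1.57) / 33.9 = 0.197 mA.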